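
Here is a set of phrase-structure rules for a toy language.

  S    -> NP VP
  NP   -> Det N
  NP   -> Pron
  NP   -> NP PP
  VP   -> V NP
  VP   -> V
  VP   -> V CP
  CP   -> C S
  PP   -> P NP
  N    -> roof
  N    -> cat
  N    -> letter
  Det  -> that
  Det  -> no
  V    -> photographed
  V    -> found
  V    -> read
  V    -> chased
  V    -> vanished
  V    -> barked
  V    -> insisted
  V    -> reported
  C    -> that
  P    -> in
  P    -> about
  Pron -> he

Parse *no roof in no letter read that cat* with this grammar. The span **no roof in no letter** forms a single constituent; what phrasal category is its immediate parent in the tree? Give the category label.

S

S
  NP
    NP
      Det: no
      N: roof
    PP
      P: in
      NP
        Det: no
        N: letter
  VP
    V: read
    NP
      Det: that
      N: cat
The span 'no roof in no letter' is the NP node built by NP → NP PP.
Its mother is the S built by S → NP VP.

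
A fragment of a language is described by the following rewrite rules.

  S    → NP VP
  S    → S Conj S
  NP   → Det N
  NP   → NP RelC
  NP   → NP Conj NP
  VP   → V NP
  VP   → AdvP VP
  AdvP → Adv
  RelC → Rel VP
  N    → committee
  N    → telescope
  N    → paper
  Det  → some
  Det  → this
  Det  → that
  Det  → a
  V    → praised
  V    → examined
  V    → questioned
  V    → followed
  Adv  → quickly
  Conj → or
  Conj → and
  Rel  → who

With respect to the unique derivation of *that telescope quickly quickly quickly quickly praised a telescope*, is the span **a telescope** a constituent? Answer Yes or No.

[S [NP [Det that] [N telescope]] [VP [AdvP [Adv quickly]] [VP [AdvP [Adv quickly]] [VP [AdvP [Adv quickly]] [VP [AdvP [Adv quickly]] [VP [V praised] [NP [Det a] [N telescope]]]]]]]]
The words 'a telescope' are exhaustively dominated by a single NP node (built by NP → Det N), so they form a constituent.

Yes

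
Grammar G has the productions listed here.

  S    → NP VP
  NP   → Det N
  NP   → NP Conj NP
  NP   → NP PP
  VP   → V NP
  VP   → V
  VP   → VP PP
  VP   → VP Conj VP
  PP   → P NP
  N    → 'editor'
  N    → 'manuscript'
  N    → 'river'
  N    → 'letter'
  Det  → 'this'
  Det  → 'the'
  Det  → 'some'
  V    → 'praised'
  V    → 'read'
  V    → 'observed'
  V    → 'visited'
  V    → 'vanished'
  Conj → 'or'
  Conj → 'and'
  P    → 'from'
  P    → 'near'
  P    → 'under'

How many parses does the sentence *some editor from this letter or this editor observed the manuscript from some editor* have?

4

Two of the 4 distinct bracketings:
[S [NP [NP [NP [Det some] [N editor]] [PP [P from] [NP [Det this] [N letter]]]] [Conj or] [NP [Det this] [N editor]]] [VP [V observed] [NP [NP [Det the] [N manuscript]] [PP [P from] [NP [Det some] [N editor]]]]]]
[S [NP [NP [NP [Det some] [N editor]] [PP [P from] [NP [Det this] [N letter]]]] [Conj or] [NP [Det this] [N editor]]] [VP [VP [V observed] [NP [Det the] [N manuscript]]] [PP [P from] [NP [Det some] [N editor]]]]]
The difference turns on whether VP → VP PP is used at the relevant span, versus an alternative expansion of VP.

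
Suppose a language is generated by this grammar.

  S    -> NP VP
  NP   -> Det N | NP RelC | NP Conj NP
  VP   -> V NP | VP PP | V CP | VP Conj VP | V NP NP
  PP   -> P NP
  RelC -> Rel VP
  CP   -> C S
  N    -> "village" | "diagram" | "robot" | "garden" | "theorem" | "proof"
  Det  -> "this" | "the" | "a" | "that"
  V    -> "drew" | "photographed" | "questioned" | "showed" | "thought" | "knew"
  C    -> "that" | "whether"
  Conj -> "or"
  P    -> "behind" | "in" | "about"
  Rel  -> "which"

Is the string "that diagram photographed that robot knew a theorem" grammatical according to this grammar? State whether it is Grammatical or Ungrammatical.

Ungrammatical

For S → NP VP, the only prefix that parses as NP is 'that diagram', but the remainder 'photographed that robot knew a theorem' is not a VP under these rules.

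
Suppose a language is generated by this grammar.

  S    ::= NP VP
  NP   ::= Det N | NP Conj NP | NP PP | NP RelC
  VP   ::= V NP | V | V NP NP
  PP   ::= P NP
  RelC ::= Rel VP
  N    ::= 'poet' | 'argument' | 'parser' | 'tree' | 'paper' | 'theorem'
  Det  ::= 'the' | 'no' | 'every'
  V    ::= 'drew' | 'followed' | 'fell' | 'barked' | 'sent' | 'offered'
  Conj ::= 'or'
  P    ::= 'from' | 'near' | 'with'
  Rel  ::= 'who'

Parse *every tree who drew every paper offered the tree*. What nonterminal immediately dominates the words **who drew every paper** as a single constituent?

RelC

S
  NP
    NP
      Det: every
      N: tree
    RelC
      Rel: who
      VP
        V: drew
        NP
          Det: every
          N: paper
  VP
    V: offered
    NP
      Det: the
      N: tree
The span 'who drew every paper' is the RelC node built by RelC → Rel VP.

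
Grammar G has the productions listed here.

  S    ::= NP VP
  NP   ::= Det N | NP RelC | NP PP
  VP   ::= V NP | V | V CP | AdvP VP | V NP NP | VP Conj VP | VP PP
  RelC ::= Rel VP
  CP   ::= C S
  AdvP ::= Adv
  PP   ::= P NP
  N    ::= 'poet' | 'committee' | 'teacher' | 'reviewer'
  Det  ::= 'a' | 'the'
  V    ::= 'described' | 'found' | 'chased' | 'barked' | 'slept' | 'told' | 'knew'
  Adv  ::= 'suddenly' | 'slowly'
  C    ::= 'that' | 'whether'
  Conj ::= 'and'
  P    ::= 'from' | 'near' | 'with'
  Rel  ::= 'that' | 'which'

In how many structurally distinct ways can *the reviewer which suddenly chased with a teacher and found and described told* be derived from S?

Two of the 7 distinct bracketings:
[S [NP [NP [Det the] [N reviewer]] [RelC [Rel which] [VP [AdvP [Adv suddenly]] [VP [VP [VP [V chased]] [PP [P with] [NP [Det a] [N teacher]]]] [Conj and] [VP [VP [V found]] [Conj and] [VP [V described]]]]]]] [VP [V told]]]
[S [NP [NP [Det the] [N reviewer]] [RelC [Rel which] [VP [AdvP [Adv suddenly]] [VP [VP [VP [VP [V chased]] [PP [P with] [NP [Det a] [N teacher]]]] [Conj and] [VP [V found]]] [Conj and] [VP [V described]]]]]] [VP [V told]]]
The trees differ in how a recursive rule is bracketed over the same span.

7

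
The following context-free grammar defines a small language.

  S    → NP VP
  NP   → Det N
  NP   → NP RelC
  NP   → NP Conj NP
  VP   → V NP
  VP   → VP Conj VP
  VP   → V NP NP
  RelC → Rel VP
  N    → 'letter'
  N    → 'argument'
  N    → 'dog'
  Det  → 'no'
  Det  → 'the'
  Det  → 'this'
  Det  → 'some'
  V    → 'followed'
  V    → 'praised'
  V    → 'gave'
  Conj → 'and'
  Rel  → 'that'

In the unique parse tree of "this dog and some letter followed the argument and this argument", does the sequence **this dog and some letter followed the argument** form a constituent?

No

[S [NP [NP [Det this] [N dog]] [Conj and] [NP [Det some] [N letter]]] [VP [V followed] [NP [NP [Det the] [N argument]] [Conj and] [NP [Det this] [N argument]]]]]
The smallest constituent containing 'this dog and some letter followed the argument' is the S spanning 'this dog and some letter followed the argument and this argument'; no single node in the tree dominates exactly the given words.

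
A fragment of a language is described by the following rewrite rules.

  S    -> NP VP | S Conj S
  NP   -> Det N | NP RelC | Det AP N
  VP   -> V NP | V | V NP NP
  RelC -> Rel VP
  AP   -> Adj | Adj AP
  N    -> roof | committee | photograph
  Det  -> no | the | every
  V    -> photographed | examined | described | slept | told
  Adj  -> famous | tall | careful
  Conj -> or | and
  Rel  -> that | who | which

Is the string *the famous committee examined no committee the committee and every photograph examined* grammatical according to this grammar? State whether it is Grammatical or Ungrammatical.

Grammatical

[S [S [NP [Det the] [AP [Adj famous]] [N committee]] [VP [V examined] [NP [Det no] [N committee]] [NP [Det the] [N committee]]]] [Conj and] [S [NP [Det every] [N photograph]] [VP [V examined]]]]
Every word is introduced by a lexical rule and the phrasal rules combine the resulting categories into a single S.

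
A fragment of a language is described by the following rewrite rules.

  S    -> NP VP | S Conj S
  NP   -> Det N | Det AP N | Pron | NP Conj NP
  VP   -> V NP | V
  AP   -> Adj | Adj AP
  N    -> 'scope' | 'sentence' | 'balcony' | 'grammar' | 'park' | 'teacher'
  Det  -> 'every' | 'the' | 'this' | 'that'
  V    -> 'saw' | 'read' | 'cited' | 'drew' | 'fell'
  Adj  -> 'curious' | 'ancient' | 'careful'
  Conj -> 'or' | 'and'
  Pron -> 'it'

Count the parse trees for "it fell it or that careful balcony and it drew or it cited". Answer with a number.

Two of the 4 distinct bracketings:
[S [S [NP [Pron it]] [VP [V fell] [NP [Pron it]]]] [Conj or] [S [S [NP [NP [Det that] [AP [Adj careful]] [N balcony]] [Conj and] [NP [Pron it]]] [VP [V drew]]] [Conj or] [S [NP [Pron it]] [VP [V cited]]]]]
[S [S [NP [Pron it]] [VP [V fell] [NP [NP [Pron it]] [Conj or] [NP [Det that] [AP [Adj careful]] [N balcony]]]]] [Conj and] [S [S [NP [Pron it]] [VP [V drew]]] [Conj or] [S [NP [Pron it]] [VP [V cited]]]]]
The trees differ in how a recursive rule is bracketed over the same span.

4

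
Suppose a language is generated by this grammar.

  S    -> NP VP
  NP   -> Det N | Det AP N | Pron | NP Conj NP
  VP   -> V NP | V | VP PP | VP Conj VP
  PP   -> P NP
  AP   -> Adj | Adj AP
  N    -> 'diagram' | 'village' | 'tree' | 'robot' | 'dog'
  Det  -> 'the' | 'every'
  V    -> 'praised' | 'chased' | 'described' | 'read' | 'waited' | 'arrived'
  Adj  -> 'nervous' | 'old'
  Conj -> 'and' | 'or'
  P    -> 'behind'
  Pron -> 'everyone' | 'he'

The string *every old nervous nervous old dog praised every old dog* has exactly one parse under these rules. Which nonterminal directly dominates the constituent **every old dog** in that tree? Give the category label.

VP

S
  NP
    Det: every
    AP
      Adj: old
      AP
        Adj: nervous
        AP
          Adj: nervous
          AP
            Adj: old
    N: dog
  VP
    V: praised
    NP
      Det: every
      AP
        Adj: old
      N: dog
The span 'every old dog' is the NP node built by NP → Det AP N.
Its mother is the VP built by VP → V NP.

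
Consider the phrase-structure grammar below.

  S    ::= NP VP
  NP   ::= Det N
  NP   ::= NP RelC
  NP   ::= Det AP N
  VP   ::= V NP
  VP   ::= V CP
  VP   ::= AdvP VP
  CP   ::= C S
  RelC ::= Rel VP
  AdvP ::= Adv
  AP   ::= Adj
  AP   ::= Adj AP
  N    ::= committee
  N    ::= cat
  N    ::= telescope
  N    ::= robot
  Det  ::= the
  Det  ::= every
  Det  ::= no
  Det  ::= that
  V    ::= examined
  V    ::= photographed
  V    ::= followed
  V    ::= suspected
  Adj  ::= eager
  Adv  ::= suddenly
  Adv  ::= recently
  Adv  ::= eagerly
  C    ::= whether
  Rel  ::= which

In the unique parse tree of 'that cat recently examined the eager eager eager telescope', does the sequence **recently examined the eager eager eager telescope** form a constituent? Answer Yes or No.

Yes

[S [NP [Det that] [N cat]] [VP [AdvP [Adv recently]] [VP [V examined] [NP [Det the] [AP [Adj eager] [AP [Adj eager] [AP [Adj eager]]]] [N telescope]]]]]
The words 'recently examined the eager eager eager telescope' are exhaustively dominated by a single VP node (built by VP → AdvP VP), so they form a constituent.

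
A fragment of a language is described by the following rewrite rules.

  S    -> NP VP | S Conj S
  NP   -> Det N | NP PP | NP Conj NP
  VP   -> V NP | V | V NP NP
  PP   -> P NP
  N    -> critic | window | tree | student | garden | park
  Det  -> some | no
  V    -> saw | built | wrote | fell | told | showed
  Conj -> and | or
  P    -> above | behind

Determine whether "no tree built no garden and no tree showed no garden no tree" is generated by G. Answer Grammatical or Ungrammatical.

Grammatical

[S [S [NP [Det no] [N tree]] [VP [V built] [NP [Det no] [N garden]]]] [Conj and] [S [NP [Det no] [N tree]] [VP [V showed] [NP [Det no] [N garden]] [NP [Det no] [N tree]]]]]
Each bracket corresponds to one application of a listed rule, so the string is derivable from S.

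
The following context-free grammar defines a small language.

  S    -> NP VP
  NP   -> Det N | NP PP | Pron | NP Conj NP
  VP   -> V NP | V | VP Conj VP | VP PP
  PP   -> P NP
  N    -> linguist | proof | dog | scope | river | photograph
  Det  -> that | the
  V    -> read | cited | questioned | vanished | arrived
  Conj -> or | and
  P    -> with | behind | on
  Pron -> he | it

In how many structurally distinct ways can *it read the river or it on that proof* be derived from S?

3

Two of the 3 distinct bracketings:
[S [NP [Pron it]] [VP [V read] [NP [NP [NP [Det the] [N river]] [Conj or] [NP [Pron it]]] [PP [P on] [NP [Det that] [N proof]]]]]]
[S [NP [Pron it]] [VP [V read] [NP [NP [Det the] [N river]] [Conj or] [NP [NP [Pron it]] [PP [P on] [NP [Det that] [N proof]]]]]]]
The trees differ in how a recursive rule is bracketed over the same span.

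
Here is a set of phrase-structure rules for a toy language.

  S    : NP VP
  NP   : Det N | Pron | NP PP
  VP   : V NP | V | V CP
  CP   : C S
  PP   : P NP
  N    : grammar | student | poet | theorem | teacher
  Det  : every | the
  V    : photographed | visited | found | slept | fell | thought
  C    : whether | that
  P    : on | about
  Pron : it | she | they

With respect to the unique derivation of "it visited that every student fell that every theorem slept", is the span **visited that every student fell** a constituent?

[S [NP [Pron it]] [VP [V visited] [CP [C that] [S [NP [Det every] [N student]] [VP [V fell] [CP [C that] [S [NP [Det every] [N theorem]] [VP [V slept]]]]]]]]]
The smallest constituent containing 'visited that every student fell' is the VP spanning 'visited that every student fell that every theorem slept'; no single node in the tree dominates exactly the given words.

No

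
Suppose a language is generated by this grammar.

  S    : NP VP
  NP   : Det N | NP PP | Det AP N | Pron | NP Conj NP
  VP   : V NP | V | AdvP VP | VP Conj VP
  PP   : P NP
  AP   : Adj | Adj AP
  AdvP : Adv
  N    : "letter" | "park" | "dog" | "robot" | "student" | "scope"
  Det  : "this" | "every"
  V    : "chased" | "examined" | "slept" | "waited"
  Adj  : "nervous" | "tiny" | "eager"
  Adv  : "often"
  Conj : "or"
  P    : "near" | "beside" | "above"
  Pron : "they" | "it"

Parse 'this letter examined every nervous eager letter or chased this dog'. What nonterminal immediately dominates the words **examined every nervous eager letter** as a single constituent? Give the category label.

S
  NP
    Det: this
    N: letter
  VP
    VP
      V: examined
      NP
        Det: every
        AP
          Adj: nervous
          AP
            Adj: eager
        N: letter
    Conj: or
    VP
      V: chased
      NP
        Det: this
        N: dog
The span 'examined every nervous eager letter' is the VP node built by VP → V NP.

VP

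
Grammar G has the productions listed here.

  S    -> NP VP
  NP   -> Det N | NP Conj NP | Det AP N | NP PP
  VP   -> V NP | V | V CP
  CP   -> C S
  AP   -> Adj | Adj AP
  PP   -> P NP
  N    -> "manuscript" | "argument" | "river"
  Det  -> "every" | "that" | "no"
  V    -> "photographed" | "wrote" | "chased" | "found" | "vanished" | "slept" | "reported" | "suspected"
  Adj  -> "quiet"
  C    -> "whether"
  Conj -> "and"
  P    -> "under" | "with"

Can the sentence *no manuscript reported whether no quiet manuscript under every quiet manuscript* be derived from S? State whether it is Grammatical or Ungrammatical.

Ungrammatical

For S → NP VP, the only prefix that parses as NP is 'no manuscript', but the remainder 'reported whether no quiet manuscript under every quiet manuscript' is not a VP under these rules.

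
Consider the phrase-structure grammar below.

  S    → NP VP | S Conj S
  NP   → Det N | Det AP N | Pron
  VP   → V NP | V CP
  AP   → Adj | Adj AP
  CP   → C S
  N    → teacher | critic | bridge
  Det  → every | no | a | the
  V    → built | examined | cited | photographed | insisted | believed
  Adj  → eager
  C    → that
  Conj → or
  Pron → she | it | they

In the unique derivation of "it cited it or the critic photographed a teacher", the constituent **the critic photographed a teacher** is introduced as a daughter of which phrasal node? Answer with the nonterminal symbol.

S

[S [S [NP [Pron it]] [VP [V cited] [NP [Pron it]]]] [Conj or] [S [NP [Det the] [N critic]] [VP [V photographed] [NP [Det a] [N teacher]]]]]
The span 'the critic photographed a teacher' is the S node built by S → NP VP.
Its mother is the S built by S → S Conj S.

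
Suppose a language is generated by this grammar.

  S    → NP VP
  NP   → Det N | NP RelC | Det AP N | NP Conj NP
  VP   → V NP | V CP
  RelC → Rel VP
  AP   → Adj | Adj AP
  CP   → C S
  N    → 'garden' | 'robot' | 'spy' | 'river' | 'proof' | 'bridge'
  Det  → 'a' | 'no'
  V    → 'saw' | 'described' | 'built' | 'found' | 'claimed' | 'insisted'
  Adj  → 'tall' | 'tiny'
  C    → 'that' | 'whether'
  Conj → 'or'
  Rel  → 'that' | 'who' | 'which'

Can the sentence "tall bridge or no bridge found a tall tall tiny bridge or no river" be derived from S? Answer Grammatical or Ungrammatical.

For S → NP VP, no prefix of the string parses as an NP.

Ungrammatical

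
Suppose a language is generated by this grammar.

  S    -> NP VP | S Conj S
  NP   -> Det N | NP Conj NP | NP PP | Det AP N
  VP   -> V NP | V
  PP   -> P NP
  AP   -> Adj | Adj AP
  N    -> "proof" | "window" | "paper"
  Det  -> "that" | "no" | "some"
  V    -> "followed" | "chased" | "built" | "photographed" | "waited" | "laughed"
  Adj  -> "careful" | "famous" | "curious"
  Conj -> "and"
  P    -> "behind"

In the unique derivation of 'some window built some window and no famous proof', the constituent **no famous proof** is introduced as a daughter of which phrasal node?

NP

[S [NP [Det some] [N window]] [VP [V built] [NP [NP [Det some] [N window]] [Conj and] [NP [Det no] [AP [Adj famous]] [N proof]]]]]
The span 'no famous proof' is the NP node built by NP → Det AP N.
Its mother is the NP built by NP → NP Conj NP.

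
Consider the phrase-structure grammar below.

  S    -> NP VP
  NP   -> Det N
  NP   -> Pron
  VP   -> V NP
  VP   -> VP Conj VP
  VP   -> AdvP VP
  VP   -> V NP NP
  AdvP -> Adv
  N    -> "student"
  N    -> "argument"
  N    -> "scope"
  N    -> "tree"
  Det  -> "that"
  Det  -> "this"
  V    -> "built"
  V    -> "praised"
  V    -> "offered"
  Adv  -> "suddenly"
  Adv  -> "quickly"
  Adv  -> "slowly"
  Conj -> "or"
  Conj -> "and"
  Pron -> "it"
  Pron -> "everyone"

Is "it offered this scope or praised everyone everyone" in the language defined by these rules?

Grammatical

S
  NP
    Pron: it
  VP
    VP
      V: offered
      NP
        Det: this
        N: scope
    Conj: or
    VP
      V: praised
      NP
        Pron: everyone
      NP
        Pron: everyone
Every word is introduced by a lexical rule and the phrasal rules combine the resulting categories into a single S.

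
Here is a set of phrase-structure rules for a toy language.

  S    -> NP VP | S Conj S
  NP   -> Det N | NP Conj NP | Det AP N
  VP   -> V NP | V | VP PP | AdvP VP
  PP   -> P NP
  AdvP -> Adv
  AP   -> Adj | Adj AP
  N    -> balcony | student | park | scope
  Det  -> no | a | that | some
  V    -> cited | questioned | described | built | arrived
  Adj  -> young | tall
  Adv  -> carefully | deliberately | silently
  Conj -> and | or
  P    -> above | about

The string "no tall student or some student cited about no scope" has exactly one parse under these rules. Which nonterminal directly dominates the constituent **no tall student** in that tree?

NP

[S [NP [NP [Det no] [AP [Adj tall]] [N student]] [Conj or] [NP [Det some] [N student]]] [VP [VP [V cited]] [PP [P about] [NP [Det no] [N scope]]]]]
The span 'no tall student' is the NP node built by NP → Det AP N.
Its mother is the NP built by NP → NP Conj NP.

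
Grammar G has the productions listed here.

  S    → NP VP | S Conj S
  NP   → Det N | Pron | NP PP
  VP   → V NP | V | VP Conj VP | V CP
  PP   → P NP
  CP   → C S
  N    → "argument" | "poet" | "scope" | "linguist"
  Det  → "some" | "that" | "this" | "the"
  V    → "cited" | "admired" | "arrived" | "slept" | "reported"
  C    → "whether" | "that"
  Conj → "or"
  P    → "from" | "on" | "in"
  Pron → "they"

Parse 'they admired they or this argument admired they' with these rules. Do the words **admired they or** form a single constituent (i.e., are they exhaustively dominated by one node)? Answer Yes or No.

[S [S [NP [Pron they]] [VP [V admired] [NP [Pron they]]]] [Conj or] [S [NP [Det this] [N argument]] [VP [V admired] [NP [Pron they]]]]]
The smallest constituent containing 'admired they or' is the S spanning 'they admired they or this argument admired they'; no single node in the tree dominates exactly the given words.

No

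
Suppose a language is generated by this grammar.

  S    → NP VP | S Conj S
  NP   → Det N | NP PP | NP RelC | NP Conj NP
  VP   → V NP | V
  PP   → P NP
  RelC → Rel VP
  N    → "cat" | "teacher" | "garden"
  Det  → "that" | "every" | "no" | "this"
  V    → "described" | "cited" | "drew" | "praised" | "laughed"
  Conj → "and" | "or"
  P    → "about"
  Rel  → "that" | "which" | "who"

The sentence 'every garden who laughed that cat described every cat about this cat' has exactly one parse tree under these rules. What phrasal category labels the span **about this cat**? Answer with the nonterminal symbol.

[S [NP [NP [Det every] [N garden]] [RelC [Rel who] [VP [V laughed] [NP [Det that] [N cat]]]]] [VP [V described] [NP [NP [Det every] [N cat]] [PP [P about] [NP [Det this] [N cat]]]]]]
The span 'about this cat' is the PP node built by PP → P NP.

PP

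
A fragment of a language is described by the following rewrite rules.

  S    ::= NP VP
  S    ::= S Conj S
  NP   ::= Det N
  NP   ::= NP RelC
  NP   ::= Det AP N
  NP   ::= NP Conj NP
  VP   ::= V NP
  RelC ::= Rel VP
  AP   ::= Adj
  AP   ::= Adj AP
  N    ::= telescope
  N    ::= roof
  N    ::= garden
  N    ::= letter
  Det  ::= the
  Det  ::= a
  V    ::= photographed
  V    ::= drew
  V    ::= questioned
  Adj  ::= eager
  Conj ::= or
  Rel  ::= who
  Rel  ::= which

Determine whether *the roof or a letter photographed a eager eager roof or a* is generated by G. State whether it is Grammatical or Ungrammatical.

For S → NP VP, every NP-prefix leaves a non-VP remainder: after 'the roof' the remainder is not a VP; after 'the roof or a letter' the remainder is not a VP. The alternative S rule S → S Conj S likewise has no satisfying split.

Ungrammatical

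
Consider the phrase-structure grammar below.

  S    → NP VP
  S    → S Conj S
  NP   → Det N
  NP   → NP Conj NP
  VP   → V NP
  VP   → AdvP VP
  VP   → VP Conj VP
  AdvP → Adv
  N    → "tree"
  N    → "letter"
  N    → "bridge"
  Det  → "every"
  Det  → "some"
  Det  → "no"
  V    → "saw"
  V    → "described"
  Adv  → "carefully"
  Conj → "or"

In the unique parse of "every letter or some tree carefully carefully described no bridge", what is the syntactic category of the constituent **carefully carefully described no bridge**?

VP

[S [NP [NP [Det every] [N letter]] [Conj or] [NP [Det some] [N tree]]] [VP [AdvP [Adv carefully]] [VP [AdvP [Adv carefully]] [VP [V described] [NP [Det no] [N bridge]]]]]]
The span 'carefully carefully described no bridge' is the VP node built by VP → AdvP VP.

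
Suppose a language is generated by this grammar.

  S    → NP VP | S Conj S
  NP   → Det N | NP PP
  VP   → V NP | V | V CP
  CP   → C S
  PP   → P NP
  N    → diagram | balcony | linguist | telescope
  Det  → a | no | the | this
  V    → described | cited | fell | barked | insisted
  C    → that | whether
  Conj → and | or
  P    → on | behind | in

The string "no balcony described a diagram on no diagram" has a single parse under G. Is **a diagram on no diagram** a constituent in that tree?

Yes

[S [NP [Det no] [N balcony]] [VP [V described] [NP [NP [Det a] [N diagram]] [PP [P on] [NP [Det no] [N diagram]]]]]]
The words 'a diagram on no diagram' are exhaustively dominated by a single NP node (built by NP → NP PP), so they form a constituent.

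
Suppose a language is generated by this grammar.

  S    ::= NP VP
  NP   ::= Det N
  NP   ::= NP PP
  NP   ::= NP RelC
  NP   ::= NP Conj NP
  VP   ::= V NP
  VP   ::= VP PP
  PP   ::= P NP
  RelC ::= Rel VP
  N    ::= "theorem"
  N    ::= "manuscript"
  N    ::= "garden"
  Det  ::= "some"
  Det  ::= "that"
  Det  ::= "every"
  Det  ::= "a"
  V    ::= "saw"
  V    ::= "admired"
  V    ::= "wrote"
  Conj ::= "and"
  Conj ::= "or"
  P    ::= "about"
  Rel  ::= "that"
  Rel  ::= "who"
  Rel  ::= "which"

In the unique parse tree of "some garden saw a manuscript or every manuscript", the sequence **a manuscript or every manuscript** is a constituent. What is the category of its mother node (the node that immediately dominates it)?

VP

S
  NP
    Det: some
    N: garden
  VP
    V: saw
    NP
      NP
        Det: a
        N: manuscript
      Conj: or
      NP
        Det: every
        N: manuscript
The span 'a manuscript or every manuscript' is the NP node built by NP → NP Conj NP.
Its mother is the VP built by VP → V NP.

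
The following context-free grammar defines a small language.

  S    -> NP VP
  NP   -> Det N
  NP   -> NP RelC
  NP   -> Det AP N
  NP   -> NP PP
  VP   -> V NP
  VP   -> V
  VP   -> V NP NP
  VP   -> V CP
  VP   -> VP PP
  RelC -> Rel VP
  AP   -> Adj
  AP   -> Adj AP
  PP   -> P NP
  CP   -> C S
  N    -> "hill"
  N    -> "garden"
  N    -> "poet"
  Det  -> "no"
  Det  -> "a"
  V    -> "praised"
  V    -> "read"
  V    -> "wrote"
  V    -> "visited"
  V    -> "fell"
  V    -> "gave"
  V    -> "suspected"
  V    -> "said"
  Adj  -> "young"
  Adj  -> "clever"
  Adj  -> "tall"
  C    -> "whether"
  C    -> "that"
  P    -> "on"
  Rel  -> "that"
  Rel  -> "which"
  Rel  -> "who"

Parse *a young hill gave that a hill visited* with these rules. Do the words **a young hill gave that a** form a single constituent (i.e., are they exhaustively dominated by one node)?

[S [NP [Det a] [AP [Adj young]] [N hill]] [VP [V gave] [CP [C that] [S [NP [Det a] [N hill]] [VP [V visited]]]]]]
The smallest constituent containing 'a young hill gave that a' is the S spanning 'a young hill gave that a hill visited'; no single node in the tree dominates exactly the given words.

No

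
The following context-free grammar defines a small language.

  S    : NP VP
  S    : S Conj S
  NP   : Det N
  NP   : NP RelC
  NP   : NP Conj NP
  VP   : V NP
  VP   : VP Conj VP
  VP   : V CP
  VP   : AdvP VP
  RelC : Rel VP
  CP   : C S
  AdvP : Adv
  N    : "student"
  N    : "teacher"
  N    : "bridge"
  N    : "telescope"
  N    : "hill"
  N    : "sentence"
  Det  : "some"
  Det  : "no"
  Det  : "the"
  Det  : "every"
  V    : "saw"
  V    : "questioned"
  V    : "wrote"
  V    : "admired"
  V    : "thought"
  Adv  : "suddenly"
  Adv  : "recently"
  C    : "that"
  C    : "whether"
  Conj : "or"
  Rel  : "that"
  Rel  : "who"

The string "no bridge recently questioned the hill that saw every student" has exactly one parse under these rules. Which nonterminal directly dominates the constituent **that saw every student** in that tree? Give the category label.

NP

S
  NP
    Det: no
    N: bridge
  VP
    AdvP
      Adv: recently
    VP
      V: questioned
      NP
        NP
          Det: the
          N: hill
        RelC
          Rel: that
          VP
            V: saw
            NP
              Det: every
              N: student
The span 'that saw every student' is the RelC node built by RelC → Rel VP.
Its mother is the NP built by NP → NP RelC.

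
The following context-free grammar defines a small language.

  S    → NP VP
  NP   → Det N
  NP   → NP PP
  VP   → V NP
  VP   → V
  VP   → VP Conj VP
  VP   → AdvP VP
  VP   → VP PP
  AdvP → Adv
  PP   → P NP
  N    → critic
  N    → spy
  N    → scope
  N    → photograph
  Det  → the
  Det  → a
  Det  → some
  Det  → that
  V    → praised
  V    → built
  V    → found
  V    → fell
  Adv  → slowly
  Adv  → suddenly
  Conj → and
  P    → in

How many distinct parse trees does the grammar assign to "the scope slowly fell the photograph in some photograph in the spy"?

Two of the 9 distinct bracketings:
[S [NP [Det the] [N scope]] [VP [AdvP [Adv slowly]] [VP [V fell] [NP [NP [Det the] [N photograph]] [PP [P in] [NP [NP [Det some] [N photograph]] [PP [P in] [NP [Det the] [N spy]]]]]]]]]
[S [NP [Det the] [N scope]] [VP [AdvP [Adv slowly]] [VP [V fell] [NP [NP [NP [Det the] [N photograph]] [PP [P in] [NP [Det some] [N photograph]]]] [PP [P in] [NP [Det the] [N spy]]]]]]]
The trees differ in how a recursive rule is bracketed over the same span.

9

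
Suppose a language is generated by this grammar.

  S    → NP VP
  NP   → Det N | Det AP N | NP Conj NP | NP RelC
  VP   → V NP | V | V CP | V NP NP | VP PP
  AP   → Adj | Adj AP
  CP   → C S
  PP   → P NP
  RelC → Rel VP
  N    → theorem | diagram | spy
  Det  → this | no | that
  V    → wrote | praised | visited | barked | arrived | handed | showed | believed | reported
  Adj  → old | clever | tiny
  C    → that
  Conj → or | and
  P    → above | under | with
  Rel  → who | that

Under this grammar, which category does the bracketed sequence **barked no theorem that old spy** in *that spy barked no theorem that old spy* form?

VP

S
  NP
    Det: that
    N: spy
  VP
    V: barked
    NP
      Det: no
      N: theorem
    NP
      Det: that
      AP
        Adj: old
      N: spy
The span 'barked no theorem that old spy' is the VP node built by VP → V NP NP.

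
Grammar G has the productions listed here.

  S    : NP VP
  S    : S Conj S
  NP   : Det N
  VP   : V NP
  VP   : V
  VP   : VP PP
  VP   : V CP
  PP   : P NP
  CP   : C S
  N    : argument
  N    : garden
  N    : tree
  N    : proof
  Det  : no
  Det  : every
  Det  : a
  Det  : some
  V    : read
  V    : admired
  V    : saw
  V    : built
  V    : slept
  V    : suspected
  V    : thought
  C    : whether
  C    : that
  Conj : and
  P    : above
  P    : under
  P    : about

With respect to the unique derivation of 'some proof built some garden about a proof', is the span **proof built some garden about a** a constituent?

No

[S [NP [Det some] [N proof]] [VP [VP [V built] [NP [Det some] [N garden]]] [PP [P about] [NP [Det a] [N proof]]]]]
The smallest constituent containing 'proof built some garden about a' is the S spanning 'some proof built some garden about a proof'; no single node in the tree dominates exactly the given words.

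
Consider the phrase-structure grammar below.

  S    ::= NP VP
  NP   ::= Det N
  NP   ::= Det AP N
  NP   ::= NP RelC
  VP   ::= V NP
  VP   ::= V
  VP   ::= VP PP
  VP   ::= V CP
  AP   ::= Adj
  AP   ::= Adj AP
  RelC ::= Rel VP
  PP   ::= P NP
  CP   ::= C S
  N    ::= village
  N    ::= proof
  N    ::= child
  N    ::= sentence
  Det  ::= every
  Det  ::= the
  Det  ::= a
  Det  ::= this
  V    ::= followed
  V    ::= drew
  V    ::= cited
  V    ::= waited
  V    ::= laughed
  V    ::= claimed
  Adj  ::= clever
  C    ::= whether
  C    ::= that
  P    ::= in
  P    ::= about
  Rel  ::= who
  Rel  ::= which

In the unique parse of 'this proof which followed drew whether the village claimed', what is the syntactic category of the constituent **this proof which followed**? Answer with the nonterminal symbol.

NP

[S [NP [NP [Det this] [N proof]] [RelC [Rel which] [VP [V followed]]]] [VP [V drew] [CP [C whether] [S [NP [Det the] [N village]] [VP [V claimed]]]]]]
The span 'this proof which followed' is the NP node built by NP → NP RelC.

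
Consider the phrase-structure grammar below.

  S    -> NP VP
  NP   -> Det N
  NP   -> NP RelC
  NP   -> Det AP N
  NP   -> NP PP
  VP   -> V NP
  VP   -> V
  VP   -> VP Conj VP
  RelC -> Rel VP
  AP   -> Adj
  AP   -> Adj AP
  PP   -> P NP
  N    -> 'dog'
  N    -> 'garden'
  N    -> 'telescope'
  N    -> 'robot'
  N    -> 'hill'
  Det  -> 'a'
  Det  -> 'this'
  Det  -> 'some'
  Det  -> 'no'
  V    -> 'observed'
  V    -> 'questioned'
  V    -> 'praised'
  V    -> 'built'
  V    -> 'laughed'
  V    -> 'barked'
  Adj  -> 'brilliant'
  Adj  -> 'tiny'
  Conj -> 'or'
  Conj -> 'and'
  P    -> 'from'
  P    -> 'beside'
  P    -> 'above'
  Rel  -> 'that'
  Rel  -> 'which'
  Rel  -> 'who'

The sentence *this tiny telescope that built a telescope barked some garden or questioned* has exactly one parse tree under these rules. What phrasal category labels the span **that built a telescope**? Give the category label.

RelC

S
  NP
    NP
      Det: this
      AP
        Adj: tiny
      N: telescope
    RelC
      Rel: that
      VP
        V: built
        NP
          Det: a
          N: telescope
  VP
    VP
      V: barked
      NP
        Det: some
        N: garden
    Conj: or
    VP
      V: questioned
The span 'that built a telescope' is the RelC node built by RelC → Rel VP.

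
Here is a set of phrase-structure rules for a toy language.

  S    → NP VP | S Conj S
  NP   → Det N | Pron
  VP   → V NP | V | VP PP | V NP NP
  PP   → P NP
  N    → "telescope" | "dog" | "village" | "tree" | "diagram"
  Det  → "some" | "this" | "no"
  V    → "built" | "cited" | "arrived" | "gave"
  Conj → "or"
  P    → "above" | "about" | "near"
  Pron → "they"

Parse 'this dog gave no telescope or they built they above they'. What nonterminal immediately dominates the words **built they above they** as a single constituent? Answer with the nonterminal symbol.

VP

S
  S
    NP
      Det: this
      N: dog
    VP
      V: gave
      NP
        Det: no
        N: telescope
  Conj: or
  S
    NP
      Pron: they
    VP
      VP
        V: built
        NP
          Pron: they
      PP
        P: above
        NP
          Pron: they
The span 'built they above they' is the VP node built by VP → VP PP.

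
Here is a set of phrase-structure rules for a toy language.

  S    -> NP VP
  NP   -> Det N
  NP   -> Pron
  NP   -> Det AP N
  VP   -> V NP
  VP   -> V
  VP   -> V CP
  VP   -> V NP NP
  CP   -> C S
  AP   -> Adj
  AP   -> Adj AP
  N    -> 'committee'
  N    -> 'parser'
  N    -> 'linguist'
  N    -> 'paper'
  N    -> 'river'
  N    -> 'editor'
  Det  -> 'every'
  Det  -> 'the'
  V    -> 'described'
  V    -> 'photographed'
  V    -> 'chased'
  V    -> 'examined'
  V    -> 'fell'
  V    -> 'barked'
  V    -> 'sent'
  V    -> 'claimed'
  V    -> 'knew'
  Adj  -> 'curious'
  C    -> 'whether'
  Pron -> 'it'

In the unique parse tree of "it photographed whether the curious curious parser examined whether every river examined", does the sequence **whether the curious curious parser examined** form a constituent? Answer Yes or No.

[S [NP [Pron it]] [VP [V photographed] [CP [C whether] [S [NP [Det the] [AP [Adj curious] [AP [Adj curious]]] [N parser]] [VP [V examined] [CP [C whether] [S [NP [Det every] [N river]] [VP [V examined]]]]]]]]]
The smallest constituent containing 'whether the curious curious parser examined' is the CP spanning 'whether the curious curious parser examined whether every river examined'; no single node in the tree dominates exactly the given words.

No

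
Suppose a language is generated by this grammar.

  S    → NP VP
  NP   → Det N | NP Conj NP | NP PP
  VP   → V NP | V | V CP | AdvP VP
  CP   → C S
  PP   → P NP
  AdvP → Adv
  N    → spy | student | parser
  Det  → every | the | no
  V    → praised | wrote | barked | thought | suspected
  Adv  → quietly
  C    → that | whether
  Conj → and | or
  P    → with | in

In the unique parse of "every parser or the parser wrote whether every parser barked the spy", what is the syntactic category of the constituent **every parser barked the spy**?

[S [NP [NP [Det every] [N parser]] [Conj or] [NP [Det the] [N parser]]] [VP [V wrote] [CP [C whether] [S [NP [Det every] [N parser]] [VP [V barked] [NP [Det the] [N spy]]]]]]]
The span 'every parser barked the spy' is the S node built by S → NP VP.

S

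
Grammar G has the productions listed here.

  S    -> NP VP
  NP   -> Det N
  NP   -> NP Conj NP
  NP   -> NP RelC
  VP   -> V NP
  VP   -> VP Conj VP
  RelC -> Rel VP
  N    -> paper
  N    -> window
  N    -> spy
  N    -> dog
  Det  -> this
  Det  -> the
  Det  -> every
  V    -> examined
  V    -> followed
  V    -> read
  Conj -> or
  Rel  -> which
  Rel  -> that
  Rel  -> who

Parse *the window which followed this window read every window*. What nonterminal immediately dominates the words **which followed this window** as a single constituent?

[S [NP [NP [Det the] [N window]] [RelC [Rel which] [VP [V followed] [NP [Det this] [N window]]]]] [VP [V read] [NP [Det every] [N window]]]]
The span 'which followed this window' is the RelC node built by RelC → Rel VP.

RelC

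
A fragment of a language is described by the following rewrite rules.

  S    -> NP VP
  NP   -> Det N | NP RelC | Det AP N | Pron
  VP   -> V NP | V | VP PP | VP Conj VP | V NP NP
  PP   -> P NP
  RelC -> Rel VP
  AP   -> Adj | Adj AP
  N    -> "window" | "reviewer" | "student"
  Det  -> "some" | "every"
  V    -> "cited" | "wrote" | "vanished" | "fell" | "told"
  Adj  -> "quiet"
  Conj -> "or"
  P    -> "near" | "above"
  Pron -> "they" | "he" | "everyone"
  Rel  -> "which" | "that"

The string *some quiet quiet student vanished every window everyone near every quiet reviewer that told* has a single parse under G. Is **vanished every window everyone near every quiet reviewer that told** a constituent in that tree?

Yes

[S [NP [Det some] [AP [Adj quiet] [AP [Adj quiet]]] [N student]] [VP [VP [V vanished] [NP [Det every] [N window]] [NP [Pron everyone]]] [PP [P near] [NP [NP [Det every] [AP [Adj quiet]] [N reviewer]] [RelC [Rel that] [VP [V told]]]]]]]
The words 'vanished every window everyone near every quiet reviewer that told' are exhaustively dominated by a single VP node (built by VP → VP PP), so they form a constituent.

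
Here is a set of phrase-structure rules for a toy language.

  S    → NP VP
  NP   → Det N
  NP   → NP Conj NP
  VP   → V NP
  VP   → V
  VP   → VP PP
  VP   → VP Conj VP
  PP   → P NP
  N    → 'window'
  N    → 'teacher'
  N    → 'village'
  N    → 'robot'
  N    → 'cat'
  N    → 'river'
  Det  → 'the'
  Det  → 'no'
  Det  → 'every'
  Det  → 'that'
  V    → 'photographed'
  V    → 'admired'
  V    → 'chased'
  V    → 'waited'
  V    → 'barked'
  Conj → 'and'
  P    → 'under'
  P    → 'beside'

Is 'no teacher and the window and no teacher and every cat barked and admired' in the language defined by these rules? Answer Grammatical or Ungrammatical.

Grammatical

[S [NP [NP [Det no] [N teacher]] [Conj and] [NP [NP [Det the] [N window]] [Conj and] [NP [NP [Det no] [N teacher]] [Conj and] [NP [Det every] [N cat]]]]] [VP [VP [V barked]] [Conj and] [VP [V admired]]]]
Every word is introduced by a lexical rule and the phrasal rules combine the resulting categories into a single S.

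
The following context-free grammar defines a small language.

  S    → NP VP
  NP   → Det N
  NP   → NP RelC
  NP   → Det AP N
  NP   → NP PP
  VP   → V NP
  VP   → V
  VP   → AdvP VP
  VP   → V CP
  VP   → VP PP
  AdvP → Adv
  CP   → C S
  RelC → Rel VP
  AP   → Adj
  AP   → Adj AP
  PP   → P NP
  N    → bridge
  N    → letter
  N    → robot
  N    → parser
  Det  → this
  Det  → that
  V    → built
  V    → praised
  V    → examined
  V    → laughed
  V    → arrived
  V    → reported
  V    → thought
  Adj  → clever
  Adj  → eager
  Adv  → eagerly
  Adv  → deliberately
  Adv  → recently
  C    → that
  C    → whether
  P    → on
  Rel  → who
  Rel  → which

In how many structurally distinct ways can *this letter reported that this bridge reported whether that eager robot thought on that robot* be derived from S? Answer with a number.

3

Two of the 3 distinct bracketings:
[S [NP [Det this] [N letter]] [VP [V reported] [CP [C that] [S [NP [Det this] [N bridge]] [VP [V reported] [CP [C whether] [S [NP [Det that] [AP [Adj eager]] [N robot]] [VP [VP [V thought]] [PP [P on] [NP [Det that] [N robot]]]]]]]]]]]
[S [NP [Det this] [N letter]] [VP [V reported] [CP [C that] [S [NP [Det this] [N bridge]] [VP [VP [V reported] [CP [C whether] [S [NP [Det that] [AP [Adj eager]] [N robot]] [VP [V thought]]]]] [PP [P on] [NP [Det that] [N robot]]]]]]]]
The trees differ in how a recursive rule is bracketed over the same span.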